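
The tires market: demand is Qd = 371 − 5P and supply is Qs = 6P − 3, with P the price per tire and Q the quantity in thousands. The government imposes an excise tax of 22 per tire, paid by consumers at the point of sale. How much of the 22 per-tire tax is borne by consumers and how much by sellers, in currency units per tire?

Without the tax, 371 − 5P = 6P − 3 gives 11P = 374, so P* = 34 and Q* = 201.
With the tax collected from consumers, demand (in seller-price terms) shifts: Qd = 371 − 5(P + 22).
Solving gives Q = 141 with consumers paying 46 and sellers receiving 24 (the 22 wedge).
Burden on consumers: 12; on sellers: 10. (They sum to 22.)

Consumers bear 12 per tire; sellers bear 10 per tire.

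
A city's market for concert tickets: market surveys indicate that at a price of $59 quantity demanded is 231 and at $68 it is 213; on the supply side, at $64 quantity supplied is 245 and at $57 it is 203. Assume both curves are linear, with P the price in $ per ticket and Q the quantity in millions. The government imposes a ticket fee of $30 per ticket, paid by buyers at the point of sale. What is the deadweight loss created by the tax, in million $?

Demand slope: (213 − 231)/(68 − 59) = -2, so Qd = 349 − 2P.
Supply slope: (203 − 245)/(57 − 64) = 6, so Qs = 6P − 139.
Without the tax, 349 − 2P = 6P − 139 gives 8P = 488, so P* = $61 and Q* = 227.
With the tax collected from buyers, demand (in seller-price terms) shifts: Qd = 349 − 2(P + 30).
New equilibrium: buyers pay $83.5, suppliers receive $53.5, Q = 182. (Wedge: Pb − Ps = 30.)
Quantity falls by |ΔQ| = |227 − 182| = 45.
DWL = ½ · t · |ΔQ| = ½ · 30 · 45 = $675.

Deadweight loss = $675 million.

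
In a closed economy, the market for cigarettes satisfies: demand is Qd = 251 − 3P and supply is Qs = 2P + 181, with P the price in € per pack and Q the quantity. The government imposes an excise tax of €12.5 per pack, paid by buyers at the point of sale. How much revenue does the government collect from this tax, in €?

Tax revenue = €2425.

Before the tax: set 251 − 3P = 2P + 181 → P* = €14, Q* = 209.
With the tax collected from buyers, demand (in seller-price terms) shifts: Qd = 251 − 3(P + 12.5).
New equilibrium: buyers pay €19, producers receive €6.5, Q = 194. (Wedge: Pb − Ps = 12.5.)
Revenue = t · Q = 12.5 · 194 = €2425.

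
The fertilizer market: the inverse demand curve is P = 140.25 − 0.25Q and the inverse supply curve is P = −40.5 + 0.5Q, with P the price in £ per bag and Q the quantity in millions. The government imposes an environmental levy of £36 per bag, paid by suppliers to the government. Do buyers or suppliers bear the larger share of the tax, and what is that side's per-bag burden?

Rewrite in direct form: Qd = 561 − 4P and Qs = 2P + 81.
Before the tax: set 561 − 4P = 2P + 81 → P* = £80, Q* = 241.
With the tax collected from suppliers, supply shifts: Qs = 2(P − 36) + 81.
Solving gives Q = 193 with buyers paying £92 and suppliers receiving £56 (the £36 wedge).
Per-bag burden: buyers £12, suppliers £24.
Suppliers take the larger share because supply is less price-elastic here (demand slope 4 vs supply slope 2).
The less price-elastic side of the market bears the larger share of a per-unit tax.

Suppliers bear the larger share: £24 per bag.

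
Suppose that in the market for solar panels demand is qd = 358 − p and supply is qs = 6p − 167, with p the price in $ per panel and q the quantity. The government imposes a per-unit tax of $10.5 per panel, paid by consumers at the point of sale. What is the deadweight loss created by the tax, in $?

Without the tax, 358 − p = 6p − 167 gives 7p = 525, so p* = $75 and q* = 283.
With the tax collected from consumers, demand (in seller-price terms) shifts: qd = 358 − (p + 10.5).
Solving gives q = 274 with consumers paying $84 and sellers receiving $73.5 (the $10.5 wedge).
Quantity falls by |ΔQ| = |283 − 274| = 9.
DWL = ½ · t · |ΔQ| = ½ · 10.5 · 9 = $47.25.

Deadweight loss = $47.25.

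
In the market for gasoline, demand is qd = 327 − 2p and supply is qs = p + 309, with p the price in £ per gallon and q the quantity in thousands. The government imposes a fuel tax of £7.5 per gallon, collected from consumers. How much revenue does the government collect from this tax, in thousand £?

Tax revenue = £2325 thousand.

Before the tax: set 327 − 2p = p + 309 → p* = £6, q* = 315.
With the tax collected from consumers, demand (in seller-price terms) shifts: qd = 327 − 2(p + 7.5).
Solving gives q = 310 with consumers paying £8.5 and producers receiving £1 (the £7.5 wedge).
Revenue = t · Q = 7.5 · 310 = £2325.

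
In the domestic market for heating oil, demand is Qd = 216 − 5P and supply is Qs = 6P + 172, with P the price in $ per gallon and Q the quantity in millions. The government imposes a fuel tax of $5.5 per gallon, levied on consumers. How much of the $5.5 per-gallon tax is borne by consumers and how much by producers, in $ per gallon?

Consumers bear $3 per gallon; producers bear $2.5 per gallon.

Without the tax, 216 − 5P = 6P + 172 gives 11P = 44, so P* = $4 and Q* = 196.
With the tax collected from consumers, demand (in seller-price terms) shifts: Qd = 216 − 5(P + 5.5).
New equilibrium: consumers pay $7, producers receive $1.5, Q = 181. (Wedge: Pb − Ps = 5.5.)
Burden on consumers: $3; on producers: $2.5. (They sum to $5.5.)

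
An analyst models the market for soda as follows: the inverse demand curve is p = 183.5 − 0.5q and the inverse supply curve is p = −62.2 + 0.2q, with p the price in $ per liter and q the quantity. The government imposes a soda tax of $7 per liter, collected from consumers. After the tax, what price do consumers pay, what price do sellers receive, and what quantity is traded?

Consumers pay $13; sellers receive $6; quantity = 341.

Rewrite in direct form: qd = 367 − 2p and qs = 5p + 311.
Without the tax, 367 − 2p = 5p + 311 gives 7p = 56, so p* = $8 and q* = 351.
With the tax collected from consumers, demand (in seller-price terms) shifts: qd = 367 − 2(p + 7).
New equilibrium: consumers pay $13, sellers receive $6, q = 341. (Wedge: pb − ps = 7.)
The less price-elastic side of the market bears the larger share of a per-unit tax.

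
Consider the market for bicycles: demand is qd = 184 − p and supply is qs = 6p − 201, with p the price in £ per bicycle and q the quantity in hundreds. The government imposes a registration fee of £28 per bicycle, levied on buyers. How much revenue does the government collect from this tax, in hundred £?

Tax revenue = £2940 hundred.

Before the tax: set 184 − p = 6p − 201 → p* = £55, q* = 129.
With the tax collected from buyers, demand (in seller-price terms) shifts: qd = 184 − (p + 28).
New equilibrium: buyers pay £79, sellers receive £51, q = 105. (Wedge: pb − ps = 28.)
Revenue = t · Q = 28 · 105 = £2940.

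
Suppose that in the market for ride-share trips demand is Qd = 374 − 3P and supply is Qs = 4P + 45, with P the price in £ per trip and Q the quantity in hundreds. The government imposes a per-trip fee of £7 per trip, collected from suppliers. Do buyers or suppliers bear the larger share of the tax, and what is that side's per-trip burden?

Buyers bear the larger share: £4 per trip.

Before the tax: set 374 − 3P = 4P + 45 → P* = £47, Q* = 233.
With the tax collected from suppliers, supply shifts: Qs = 4(P − 7) + 45.
Solving gives Q = 221 with buyers paying £51 and suppliers receiving £44 (the £7 wedge).
Per-trip burden: buyers £4, suppliers £3.
Buyers take the larger share because demand is less price-elastic here (demand slope 3 vs supply slope 4).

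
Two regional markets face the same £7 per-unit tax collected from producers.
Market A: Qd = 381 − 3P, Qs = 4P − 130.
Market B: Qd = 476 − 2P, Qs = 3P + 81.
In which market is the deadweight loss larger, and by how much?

Market A: pre-tax P* = £73, Q* = 162; post-tax Q = 150; deadweight loss = £42.
Market B: pre-tax P* = £79, Q* = 318; post-tax Q = 309.6; deadweight loss = £29.4.
Difference: £42 vs £29.4 → market A is larger by £12.6.

Market A, by £12.6.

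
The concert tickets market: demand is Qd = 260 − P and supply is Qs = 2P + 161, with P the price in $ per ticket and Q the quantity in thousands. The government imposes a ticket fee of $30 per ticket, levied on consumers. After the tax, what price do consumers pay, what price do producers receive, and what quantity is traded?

Without the tax, 260 − P = 2P + 161 gives 3P = 99, so P* = $33 and Q* = 227.
With the tax collected from consumers, demand (in seller-price terms) shifts: Qd = 260 − (P + 30).
New equilibrium: consumers pay $53, producers receive $23, Q = 207. (Wedge: Pb − Ps = 30.)
The less price-elastic side of the market bears the larger share of a per-unit tax.

Consumers pay $53; producers receive $23; quantity = 207.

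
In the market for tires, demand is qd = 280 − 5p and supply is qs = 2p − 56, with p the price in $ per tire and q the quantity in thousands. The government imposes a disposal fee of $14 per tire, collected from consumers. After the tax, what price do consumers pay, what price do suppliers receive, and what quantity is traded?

Before the tax: set 280 − 5p = 2p − 56 → p* = $48, q* = 40.
With the tax collected from consumers, demand (in seller-price terms) shifts: qd = 280 − 5(p + 14).
Solving gives q = 20 with consumers paying $52 and suppliers receiving $38 (the $14 wedge).
The less price-elastic side of the market bears the larger share of a per-unit tax.

Consumers pay $52; suppliers receive $38; quantity = 20.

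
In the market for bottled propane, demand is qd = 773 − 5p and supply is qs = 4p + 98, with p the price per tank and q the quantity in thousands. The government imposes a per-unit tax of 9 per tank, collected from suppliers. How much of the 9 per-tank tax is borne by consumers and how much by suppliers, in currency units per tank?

Before the tax: set 773 − 5p = 4p + 98 → p* = 75, q* = 398.
With the tax collected from suppliers, supply shifts: qs = 4(p − 9) + 98.
Solving gives q = 378 with consumers paying 79 and suppliers receiving 70 (the 9 wedge).
Burden on consumers: 4; on suppliers: 5. (They sum to 9.)
The less price-elastic side of the market bears the larger share of a per-unit tax.

Consumers bear 4 per tank; suppliers bear 5 per tank.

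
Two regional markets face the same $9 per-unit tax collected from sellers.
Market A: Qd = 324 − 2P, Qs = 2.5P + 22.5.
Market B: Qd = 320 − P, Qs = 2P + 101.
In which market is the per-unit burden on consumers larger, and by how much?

Market B, by $1.

Market A: pre-tax P* = $67, Q* = 190; post-tax Q = 180; per-unit burden on consumers = $5.
Market B: pre-tax P* = $73, Q* = 247; post-tax Q = 241; per-unit burden on consumers = $6.
Difference: $5 vs $6 → market B is larger by $1.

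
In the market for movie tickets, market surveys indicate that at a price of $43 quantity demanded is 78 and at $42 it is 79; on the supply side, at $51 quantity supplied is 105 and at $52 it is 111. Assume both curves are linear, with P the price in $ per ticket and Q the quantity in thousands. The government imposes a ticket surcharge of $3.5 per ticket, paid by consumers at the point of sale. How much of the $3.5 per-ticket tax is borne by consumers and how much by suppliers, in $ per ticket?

Demand slope: (79 − 78)/(42 − 43) = -1, so Qd = 121 − P.
Supply slope: (111 − 105)/(52 − 51) = 6, so Qs = 6P − 201.
Before the tax: set 121 − P = 6P − 201 → P* = $46, Q* = 75.
With the tax collected from consumers, demand (in seller-price terms) shifts: Qd = 121 − (P + 3.5).
New equilibrium: consumers pay $49, suppliers receive $45.5, Q = 72. (Wedge: Pb − Ps = 3.5.)
Burden on consumers: $3; on suppliers: $0.5. (They sum to $3.5.)
The less price-elastic side of the market bears the larger share of a per-unit tax.

Consumers bear $3 per ticket; suppliers bear $0.5 per ticket.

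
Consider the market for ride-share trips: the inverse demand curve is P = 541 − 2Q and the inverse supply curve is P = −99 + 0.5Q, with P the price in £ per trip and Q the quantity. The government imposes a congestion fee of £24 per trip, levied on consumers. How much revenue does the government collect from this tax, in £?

Tax revenue = £5913.6.

Inverting to Q(P) form: Qd = 270.5 − 0.5P; Qs = 2P + 198.
Without the tax, 270.5 − 0.5P = 2P + 198 gives 2.5P = 72.5, so P* = £29 and Q* = 256.
With the tax collected from consumers, demand (in seller-price terms) shifts: Qd = 270.5 − 0.5(P + 24).
Solving gives Q = 246.4 with consumers paying £48.2 and producers receiving £24.2 (the £24 wedge).
Revenue = t · Q = 24 · 246.4 = £5913.6.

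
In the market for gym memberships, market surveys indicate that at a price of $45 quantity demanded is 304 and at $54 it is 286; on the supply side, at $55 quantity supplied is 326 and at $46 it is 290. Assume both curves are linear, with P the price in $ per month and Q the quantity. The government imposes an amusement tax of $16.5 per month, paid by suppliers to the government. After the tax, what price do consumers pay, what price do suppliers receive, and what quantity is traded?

Demand slope: (286 − 304)/(54 − 45) = -2, so Qd = 394 − 2P.
Supply slope: (290 − 326)/(46 − 55) = 4, so Qs = 4P + 106.
Before the tax: set 394 − 2P = 4P + 106 → P* = $48, Q* = 298.
With the tax collected from suppliers, supply shifts: Qs = 4(P − 16.5) + 106.
Solving gives Q = 276 with consumers paying $59 and suppliers receiving $42.5 (the $16.5 wedge).
The less price-elastic side of the market bears the larger share of a per-unit tax.

Consumers pay $59; suppliers receive $42.5; quantity = 276.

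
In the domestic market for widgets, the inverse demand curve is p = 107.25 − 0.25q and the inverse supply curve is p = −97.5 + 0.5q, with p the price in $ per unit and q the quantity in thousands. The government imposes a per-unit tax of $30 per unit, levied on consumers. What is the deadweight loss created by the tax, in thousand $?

Deadweight loss = $600 thousand.

Inverting to q(p) form: qd = 429 − 4p; qs = 2p + 195.
Before the tax: set 429 − 4p = 2p + 195 → p* = $39, q* = 273.
With the tax collected from consumers, demand (in seller-price terms) shifts: qd = 429 − 4(p + 30).
Solving gives q = 233 with consumers paying $49 and sellers receiving $19 (the $30 wedge).
Quantity falls by |ΔQ| = |273 − 233| = 40.
DWL = ½ · t · |ΔQ| = ½ · 30 · 40 = $600.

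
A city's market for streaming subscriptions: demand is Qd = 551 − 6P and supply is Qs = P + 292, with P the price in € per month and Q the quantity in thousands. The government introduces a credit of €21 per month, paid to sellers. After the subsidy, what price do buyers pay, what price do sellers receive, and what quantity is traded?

Buyers pay €34; sellers receive €55; quantity = 347.

Without the subsidy, 551 − 6P = P + 292 gives 7P = 259, so P* = €37 and Q* = 329.
With a per-unit subsidy paid to sellers, each receives P + 21 per unit sold, so supply becomes Qs = (P + 21) + 292.
Solving gives Q = 347 with buyers paying €34 and sellers receiving €55 (the €21 wedge).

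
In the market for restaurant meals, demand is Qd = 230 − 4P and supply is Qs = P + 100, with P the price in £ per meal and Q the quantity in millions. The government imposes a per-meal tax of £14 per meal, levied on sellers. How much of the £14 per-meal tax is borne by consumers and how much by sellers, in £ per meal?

Consumers bear £2.8 per meal; sellers bear £11.2 per meal.

Before the tax: set 230 − 4P = P + 100 → P* = £26, Q* = 126.
With the tax collected from sellers, supply shifts: Qs = (P − 14) + 100.
Solving gives Q = 114.8 with consumers paying £28.8 and sellers receiving £14.8 (the £14 wedge).
Burden on consumers: £2.8; on sellers: £11.2. (They sum to £14.)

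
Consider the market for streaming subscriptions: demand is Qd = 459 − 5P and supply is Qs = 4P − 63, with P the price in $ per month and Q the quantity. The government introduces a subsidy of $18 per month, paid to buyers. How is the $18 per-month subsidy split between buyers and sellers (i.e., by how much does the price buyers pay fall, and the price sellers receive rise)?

Buyers gain $8 per month; sellers gain $10 per month.

Without the subsidy, 459 − 5P = 4P − 63 gives 9P = 522, so P* = $58 and Q* = 169.
With a per-unit subsidy paid to buyers, each effectively pays P − 18, so demand becomes Qd = 459 − 5(P − 18).
Solving gives Q = 209 with buyers paying $50 and sellers receiving $68 (the $18 wedge).
Gain to buyers: $8; to sellers: $10. (They sum to $18.)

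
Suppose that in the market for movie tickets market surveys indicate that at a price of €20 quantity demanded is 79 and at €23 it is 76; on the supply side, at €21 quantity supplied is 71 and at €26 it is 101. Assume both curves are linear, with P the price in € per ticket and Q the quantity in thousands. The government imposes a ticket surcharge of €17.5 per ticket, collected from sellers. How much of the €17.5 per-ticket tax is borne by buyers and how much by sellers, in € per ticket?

Buyers bear €15 per ticket; sellers bear €2.5 per ticket.

Demand slope: (76 − 79)/(23 − 20) = -1, so Qd = 99 − P.
Supply slope: (101 − 71)/(26 − 21) = 6, so Qs = 6P − 55.
Before the tax: set 99 − P = 6P − 55 → P* = €22, Q* = 77.
With the tax collected from sellers, supply shifts: Qs = 6(P − 17.5) − 55.
Solving gives Q = 62 with buyers paying €37 and sellers receiving €19.5 (the €17.5 wedge).
Burden on buyers: €15; on sellers: €2.5. (They sum to €17.5.)
The less price-elastic side of the market bears the larger share of a per-unit tax.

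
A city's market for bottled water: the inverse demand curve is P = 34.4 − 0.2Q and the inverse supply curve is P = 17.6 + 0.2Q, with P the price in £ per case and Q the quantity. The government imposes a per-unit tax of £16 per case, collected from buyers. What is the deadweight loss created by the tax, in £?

Deadweight loss = £320.

Rewrite in direct form: Qd = 172 − 5P and Qs = 5P − 88.
Without the tax, 172 − 5P = 5P − 88 gives 10P = 260, so P* = £26 and Q* = 42.
With the tax collected from buyers, demand (in seller-price terms) shifts: Qd = 172 − 5(P + 16).
Solving gives Q = 2 with buyers paying £34 and producers receiving £18 (the £16 wedge).
Quantity falls by |ΔQ| = |42 − 2| = 40.
DWL = ½ · t · |ΔQ| = ½ · 16 · 40 = £320.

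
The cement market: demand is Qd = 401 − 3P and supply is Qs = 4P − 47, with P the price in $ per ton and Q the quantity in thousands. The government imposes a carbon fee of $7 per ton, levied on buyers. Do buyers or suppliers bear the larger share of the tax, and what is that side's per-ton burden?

Buyers bear the larger share: $4 per ton.

Without the tax, 401 − 3P = 4P − 47 gives 7P = 448, so P* = $64 and Q* = 209.
With the tax collected from buyers, demand (in seller-price terms) shifts: Qd = 401 − 3(P + 7).
Solving gives Q = 197 with buyers paying $68 and suppliers receiving $61 (the $7 wedge).
Per-ton burden: buyers $4, suppliers $3.
Buyers take the larger share because demand is less price-elastic here (demand slope 3 vs supply slope 4).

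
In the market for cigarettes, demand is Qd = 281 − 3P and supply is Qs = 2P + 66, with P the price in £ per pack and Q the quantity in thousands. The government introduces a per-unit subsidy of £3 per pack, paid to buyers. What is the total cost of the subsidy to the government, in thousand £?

Before the subsidy: set 281 − 3P = 2P + 66 → P* = £43, Q* = 152.
With a per-unit subsidy paid to buyers, each effectively pays P − 3, so demand becomes Qd = 281 − 3(P − 3).
Solving gives Q = 155.6 with buyers paying £41.8 and producers receiving £44.8 (the £3 wedge).
Outlay = t · Q = 3 · 155.6 = £466.8.

Government outlay = £466.8 thousand.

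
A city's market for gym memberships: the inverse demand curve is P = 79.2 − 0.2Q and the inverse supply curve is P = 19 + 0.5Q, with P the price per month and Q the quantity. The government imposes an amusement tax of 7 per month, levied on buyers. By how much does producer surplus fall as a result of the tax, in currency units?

Producer surplus falls by 405.

Rewrite in direct form: Qd = 396 − 5P and Qs = 2P − 38.
Before the tax: set 396 − 5P = 2P − 38 → P* = 62, Q* = 86.
With the tax collected from buyers, demand (in seller-price terms) shifts: Qd = 396 − 5(P + 7).
New equilibrium: buyers pay 64, suppliers receive 57, Q = 76. (Wedge: Pb − Ps = 7.)
ΔPS is the trapezoid between Q = 76 and Q = 86 of height 5: ½ · (86 + 76) · 5 = 405.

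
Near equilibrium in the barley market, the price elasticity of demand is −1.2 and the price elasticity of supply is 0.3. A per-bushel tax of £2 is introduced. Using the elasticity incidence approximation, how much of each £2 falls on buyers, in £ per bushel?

Buyers bear ≈ £0.4 per bushel.

Incidence ratio: buyers' share ≈ εs / (εs + |εd|) = 0.3 / (0.3 + 1.2) = 0.2.
So buyers bear ≈ 0.2 × £2 = £0.4; suppliers bear £1.6.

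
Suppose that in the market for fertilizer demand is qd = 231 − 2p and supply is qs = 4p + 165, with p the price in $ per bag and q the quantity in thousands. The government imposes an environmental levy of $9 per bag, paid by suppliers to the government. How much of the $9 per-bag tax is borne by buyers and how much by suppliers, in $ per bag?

Without the tax, 231 − 2p = 4p + 165 gives 6p = 66, so p* = $11 and q* = 209.
With the tax collected from suppliers, supply shifts: qs = 4(p − 9) + 165.
New equilibrium: buyers pay $17, suppliers receive $8, q = 197. (Wedge: pb − ps = 9.)
Burden on buyers: $6; on suppliers: $3. (They sum to $9.)
The less price-elastic side of the market bears the larger share of a per-unit tax.

Buyers bear $6 per bag; suppliers bear $3 per bag.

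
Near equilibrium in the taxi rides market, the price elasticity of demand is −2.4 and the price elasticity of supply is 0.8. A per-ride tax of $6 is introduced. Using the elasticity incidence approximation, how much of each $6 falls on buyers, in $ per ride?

Incidence ratio: buyers' share ≈ εs / (εs + |εd|) = 0.8 / (0.8 + 2.4) = 0.25.
So buyers bear ≈ 0.25 × $6 = $1.5; suppliers bear $4.5.

Buyers bear ≈ $1.5 per ride.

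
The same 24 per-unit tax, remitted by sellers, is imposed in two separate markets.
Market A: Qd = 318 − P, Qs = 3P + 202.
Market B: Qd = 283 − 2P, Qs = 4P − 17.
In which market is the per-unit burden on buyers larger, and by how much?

Market A, by 2.

Market A: pre-tax P* = 29, Q* = 289; post-tax Q = 271; per-unit burden on buyers = 18.
Market B: pre-tax P* = 50, Q* = 183; post-tax Q = 151; per-unit burden on buyers = 16.
Difference: 18 vs 16 → market A is larger by 2.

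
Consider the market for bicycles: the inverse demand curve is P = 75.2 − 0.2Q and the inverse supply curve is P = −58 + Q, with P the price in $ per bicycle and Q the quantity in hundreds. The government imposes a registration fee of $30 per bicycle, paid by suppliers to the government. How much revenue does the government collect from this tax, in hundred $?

Tax revenue = $2580 hundred.

Inverting to Q(P) form: Qd = 376 − 5P; Qs = P + 58.
Before the tax: set 376 − 5P = P + 58 → P* = $53, Q* = 111.
With the tax collected from suppliers, supply shifts: Qs = (P − 30) + 58.
New equilibrium: buyers pay $58, suppliers receive $28, Q = 86. (Wedge: Pb − Ps = 30.)
Revenue = t · Q = 30 · 86 = $2580.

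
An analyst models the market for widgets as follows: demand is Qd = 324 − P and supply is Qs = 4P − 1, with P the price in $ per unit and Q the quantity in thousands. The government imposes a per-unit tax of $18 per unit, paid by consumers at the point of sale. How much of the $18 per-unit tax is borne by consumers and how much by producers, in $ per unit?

Before the tax: set 324 − P = 4P − 1 → P* = $65, Q* = 259.
With the tax collected from consumers, demand (in seller-price terms) shifts: Qd = 324 − (P + 18).
New equilibrium: consumers pay $79.4, producers receive $61.4, Q = 244.6. (Wedge: Pb − Ps = 18.)
Burden on consumers: $14.4; on producers: $3.6. (They sum to $18.)

Consumers bear $14.4 per unit; producers bear $3.6 per unit.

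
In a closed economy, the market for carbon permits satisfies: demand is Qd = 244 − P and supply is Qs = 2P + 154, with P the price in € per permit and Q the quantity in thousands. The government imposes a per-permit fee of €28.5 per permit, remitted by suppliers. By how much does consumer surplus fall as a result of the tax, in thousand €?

Consumer surplus falls by €3885.5 thousand.

Without the tax, 244 − P = 2P + 154 gives 3P = 90, so P* = €30 and Q* = 214.
With the tax collected from suppliers, supply shifts: Qs = 2(P − 28.5) + 154.
Solving gives Q = 195 with consumers paying €49 and suppliers receiving €20.5 (the €28.5 wedge).
ΔCS is the trapezoid between Q = 195 and Q = 214 of height €19: ½ · (214 + 195) · 19 = €3885.5.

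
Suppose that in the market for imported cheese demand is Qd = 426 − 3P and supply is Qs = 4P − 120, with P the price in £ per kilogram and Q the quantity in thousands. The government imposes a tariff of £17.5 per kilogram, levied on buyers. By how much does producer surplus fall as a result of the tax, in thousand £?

Producer surplus falls by £1327.5 thousand.

Before the tax: set 426 − 3P = 4P − 120 → P* = £78, Q* = 192.
With the tax collected from buyers, demand (in seller-price terms) shifts: Qd = 426 − 3(P + 17.5).
New equilibrium: buyers pay £88, producers receive £70.5, Q = 162. (Wedge: Pb − Ps = 17.5.)
ΔPS is the trapezoid between Q = 162 and Q = 192 of height £7.5: ½ · (192 + 162) · 7.5 = £1327.5.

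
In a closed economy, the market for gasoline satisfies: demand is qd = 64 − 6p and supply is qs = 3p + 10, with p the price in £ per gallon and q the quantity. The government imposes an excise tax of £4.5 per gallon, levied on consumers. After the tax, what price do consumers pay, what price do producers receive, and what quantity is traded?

Consumers pay £7.5; producers receive £3; quantity = 19.

Without the tax, 64 − 6p = 3p + 10 gives 9p = 54, so p* = £6 and q* = 28.
With the tax collected from consumers, demand (in seller-price terms) shifts: qd = 64 − 6(p + 4.5).
Solving gives q = 19 with consumers paying £7.5 and producers receiving £3 (the £4.5 wedge).
The less price-elastic side of the market bears the larger share of a per-unit tax.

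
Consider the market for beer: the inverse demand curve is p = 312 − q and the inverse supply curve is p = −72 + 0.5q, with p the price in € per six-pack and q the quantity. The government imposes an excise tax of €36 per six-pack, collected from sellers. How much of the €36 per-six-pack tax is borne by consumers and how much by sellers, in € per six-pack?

Consumers bear €24 per six-pack; sellers bear €12 per six-pack.

Rewrite in direct form: qd = 312 − p and qs = 2p + 144.
Before the tax: set 312 − p = 2p + 144 → p* = €56, q* = 256.
With the tax collected from sellers, supply shifts: qs = 2(p − 36) + 144.
New equilibrium: consumers pay €80, sellers receive €44, q = 232. (Wedge: pb − ps = 36.)
Burden on consumers: €24; on sellers: €12. (They sum to €36.)
The less price-elastic side of the market bears the larger share of a per-unit tax.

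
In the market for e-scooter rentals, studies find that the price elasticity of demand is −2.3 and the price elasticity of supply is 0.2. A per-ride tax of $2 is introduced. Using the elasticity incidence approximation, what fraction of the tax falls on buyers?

Buyers' share ≈ 0.08.

Incidence ratio: buyers' share ≈ εs / (εs + |εd|) = 0.2 / (0.2 + 2.3) = 0.08.
Supply is the less elastic side, so buyers bear the smaller share.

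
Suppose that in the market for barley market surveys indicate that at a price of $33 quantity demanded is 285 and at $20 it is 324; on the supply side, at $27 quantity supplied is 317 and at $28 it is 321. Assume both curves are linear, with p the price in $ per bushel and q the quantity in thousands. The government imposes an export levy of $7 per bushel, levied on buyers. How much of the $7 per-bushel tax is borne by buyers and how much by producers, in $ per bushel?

Demand slope: (324 − 285)/(20 − 33) = -3, so qd = 384 − 3p.
Supply slope: (321 − 317)/(28 − 27) = 4, so qs = 4p + 209.
Before the tax: set 384 − 3p = 4p + 209 → p* = $25, q* = 309.
With the tax collected from buyers, demand (in seller-price terms) shifts: qd = 384 − 3(p + 7).
New equilibrium: buyers pay $29, producers receive $22, q = 297. (Wedge: pb − ps = 7.)
Burden on buyers: $4; on producers: $3. (They sum to $7.)
The less price-elastic side of the market bears the larger share of a per-unit tax.

Buyers bear $4 per bushel; producers bear $3 per bushel.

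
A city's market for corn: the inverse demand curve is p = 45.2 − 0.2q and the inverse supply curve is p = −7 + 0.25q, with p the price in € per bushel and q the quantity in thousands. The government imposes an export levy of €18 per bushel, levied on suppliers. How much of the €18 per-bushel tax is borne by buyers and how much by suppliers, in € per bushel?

Buyers bear €8 per bushel; suppliers bear €10 per bushel.

Inverting to q(p) form: qd = 226 − 5p; qs = 4p + 28.
Before the tax: set 226 − 5p = 4p + 28 → p* = €22, q* = 116.
With the tax collected from suppliers, supply shifts: qs = 4(p − 18) + 28.
New equilibrium: buyers pay €30, suppliers receive €12, q = 76. (Wedge: pb − ps = 18.)
Burden on buyers: €8; on suppliers: €10. (They sum to €18.)
The less price-elastic side of the market bears the larger share of a per-unit tax.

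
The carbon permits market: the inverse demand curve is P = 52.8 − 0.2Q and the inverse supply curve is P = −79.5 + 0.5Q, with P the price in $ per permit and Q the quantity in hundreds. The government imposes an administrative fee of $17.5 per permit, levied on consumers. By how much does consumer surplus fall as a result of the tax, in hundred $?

Inverting to Q(P) form: Qd = 264 − 5P; Qs = 2P + 159.
Before the tax: set 264 − 5P = 2P + 159 → P* = $15, Q* = 189.
With the tax collected from consumers, demand (in seller-price terms) shifts: Qd = 264 − 5(P + 17.5).
Solving gives Q = 164 with consumers paying $20 and suppliers receiving $2.5 (the $17.5 wedge).
ΔCS is the trapezoid between Q = 164 and Q = 189 of height $5: ½ · (189 + 164) · 5 = $882.5.

Consumer surplus falls by $882.5 hundred.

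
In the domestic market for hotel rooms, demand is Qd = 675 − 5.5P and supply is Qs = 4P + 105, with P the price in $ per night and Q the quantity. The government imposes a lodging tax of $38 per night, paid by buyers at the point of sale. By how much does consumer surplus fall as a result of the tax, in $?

Consumer surplus falls by $4816.

Before the tax: set 675 − 5.5P = 4P + 105 → P* = $60, Q* = 345.
With the tax collected from buyers, demand (in seller-price terms) shifts: Qd = 675 − 5.5(P + 38).
New equilibrium: buyers pay $76, suppliers receive $38, Q = 257. (Wedge: Pb − Ps = 38.)
ΔCS is the trapezoid between Q = 257 and Q = 345 of height $16: ½ · (345 + 257) · 16 = $4816.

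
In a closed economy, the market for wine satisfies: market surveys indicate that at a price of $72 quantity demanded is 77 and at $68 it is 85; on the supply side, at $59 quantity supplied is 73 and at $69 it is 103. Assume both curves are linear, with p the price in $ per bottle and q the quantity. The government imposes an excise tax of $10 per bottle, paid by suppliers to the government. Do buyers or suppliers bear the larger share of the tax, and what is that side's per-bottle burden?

Buyers bear the larger share: $6 per bottle.

Demand slope: (85 − 77)/(68 − 72) = -2, so qd = 221 − 2p.
Supply slope: (103 − 73)/(69 − 59) = 3, so qs = 3p − 104.
Without the tax, 221 − 2p = 3p − 104 gives 5p = 325, so p* = $65 and q* = 91.
With the tax collected from suppliers, supply shifts: qs = 3(p − 10) − 104.
Solving gives q = 79 with buyers paying $71 and suppliers receiving $61 (the $10 wedge).
Per-bottle burden: buyers $6, suppliers $4.
Buyers take the larger share because demand is less price-elastic here (demand slope 2 vs supply slope 3).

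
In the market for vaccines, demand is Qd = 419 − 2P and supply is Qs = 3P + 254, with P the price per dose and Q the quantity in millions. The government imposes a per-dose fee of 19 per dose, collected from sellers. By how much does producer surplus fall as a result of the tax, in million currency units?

Before the tax: set 419 − 2P = 3P + 254 → P* = 33, Q* = 353.
With the tax collected from sellers, supply shifts: Qs = 3(P − 19) + 254.
New equilibrium: consumers pay 44.4, sellers receive 25.4, Q = 330.2. (Wedge: Pb − Ps = 19.)
ΔPS is the trapezoid between Q = 330.2 and Q = 353 of height 7.6: ½ · (353 + 330.2) · 7.6 = 2596.16.

Producer surplus falls by 2596.16 million.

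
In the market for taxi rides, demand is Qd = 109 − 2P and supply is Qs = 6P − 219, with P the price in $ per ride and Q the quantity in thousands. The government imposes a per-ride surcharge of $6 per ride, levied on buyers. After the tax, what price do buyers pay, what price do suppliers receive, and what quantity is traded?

Without the tax, 109 − 2P = 6P − 219 gives 8P = 328, so P* = $41 and Q* = 27.
With the tax collected from buyers, demand (in seller-price terms) shifts: Qd = 109 − 2(P + 6).
New equilibrium: buyers pay $45.5, suppliers receive $39.5, Q = 18. (Wedge: Pb − Ps = 6.)
The less price-elastic side of the market bears the larger share of a per-unit tax.

Buyers pay $45.5; suppliers receive $39.5; quantity = 18.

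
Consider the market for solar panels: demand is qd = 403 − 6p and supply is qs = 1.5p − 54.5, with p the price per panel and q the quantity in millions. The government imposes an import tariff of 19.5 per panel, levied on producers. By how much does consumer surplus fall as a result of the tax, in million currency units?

Consumer surplus falls by 98.67 million.

Without the tax, 403 − 6p = 1.5p − 54.5 gives 7.5p = 457.5, so p* = 61 and q* = 37.
With the tax collected from producers, supply shifts: qs = 1.5(p − 19.5) − 54.5.
Solving gives q = 13.6 with consumers paying 64.9 and producers receiving 45.4 (the 19.5 wedge).
ΔCS is the trapezoid between Q = 13.6 and Q = 37 of height 3.9: ½ · (37 + 13.6) · 3.9 = 98.67.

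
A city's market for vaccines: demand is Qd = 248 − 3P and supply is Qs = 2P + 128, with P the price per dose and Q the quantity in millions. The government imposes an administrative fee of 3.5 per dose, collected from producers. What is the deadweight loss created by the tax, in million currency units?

Deadweight loss = 7.35 million.

Without the tax, 248 − 3P = 2P + 128 gives 5P = 120, so P* = 24 and Q* = 176.
With the tax collected from producers, supply shifts: Qs = 2(P − 3.5) + 128.
New equilibrium: buyers pay 25.4, producers receive 21.9, Q = 171.8. (Wedge: Pb − Ps = 3.5.)
Quantity falls by |ΔQ| = |176 − 171.8| = 4.2.
DWL = ½ · t · |ΔQ| = ½ · 3.5 · 4.2 = 7.35.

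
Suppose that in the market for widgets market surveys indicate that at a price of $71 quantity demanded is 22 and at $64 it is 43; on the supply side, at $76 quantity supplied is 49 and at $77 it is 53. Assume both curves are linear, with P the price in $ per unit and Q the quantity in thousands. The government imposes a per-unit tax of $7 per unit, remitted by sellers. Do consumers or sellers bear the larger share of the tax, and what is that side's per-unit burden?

Consumers bear the larger share: $4 per unit.

Demand slope: (43 − 22)/(64 − 71) = -3, so Qd = 235 − 3P.
Supply slope: (53 − 49)/(77 − 76) = 4, so Qs = 4P − 255.
Without the tax, 235 − 3P = 4P − 255 gives 7P = 490, so P* = $70 and Q* = 25.
With the tax collected from sellers, supply shifts: Qs = 4(P − 7) − 255.
New equilibrium: consumers pay $74, sellers receive $67, Q = 13. (Wedge: Pb − Ps = 7.)
Per-unit burden: consumers $4, sellers $3.
Consumers take the larger share because demand is less price-elastic here (demand slope 3 vs supply slope 4).
The less price-elastic side of the market bears the larger share of a per-unit tax.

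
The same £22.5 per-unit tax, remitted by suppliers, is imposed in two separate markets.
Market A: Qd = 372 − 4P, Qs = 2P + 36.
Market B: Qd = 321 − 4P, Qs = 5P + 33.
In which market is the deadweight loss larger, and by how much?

Market A: pre-tax P* = £56, Q* = 148; post-tax Q = 118; deadweight loss = £337.5.
Market B: pre-tax P* = £32, Q* = 193; post-tax Q = 143; deadweight loss = £562.5.
Difference: £337.5 vs £562.5 → market B is larger by £225.

Market B, by £225.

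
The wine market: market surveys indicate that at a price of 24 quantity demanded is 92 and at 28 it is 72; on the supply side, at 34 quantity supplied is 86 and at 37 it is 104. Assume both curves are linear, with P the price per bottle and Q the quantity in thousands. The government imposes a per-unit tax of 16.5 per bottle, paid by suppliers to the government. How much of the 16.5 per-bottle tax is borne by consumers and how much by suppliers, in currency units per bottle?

Consumers bear 9 per bottle; suppliers bear 7.5 per bottle.

Demand slope: (72 − 92)/(28 − 24) = -5, so Qd = 212 − 5P.
Supply slope: (104 − 86)/(37 − 34) = 6, so Qs = 6P − 118.
Before the tax: set 212 − 5P = 6P − 118 → P* = 30, Q* = 62.
With the tax collected from suppliers, supply shifts: Qs = 6(P − 16.5) − 118.
New equilibrium: consumers pay 39, suppliers receive 22.5, Q = 17. (Wedge: Pb − Ps = 16.5.)
Burden on consumers: 9; on suppliers: 7.5. (They sum to 16.5.)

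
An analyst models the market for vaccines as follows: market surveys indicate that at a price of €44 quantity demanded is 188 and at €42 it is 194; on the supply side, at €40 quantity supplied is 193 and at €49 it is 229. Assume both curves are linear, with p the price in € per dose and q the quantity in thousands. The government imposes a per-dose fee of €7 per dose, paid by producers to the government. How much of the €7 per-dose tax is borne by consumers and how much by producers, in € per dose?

Demand slope: (194 − 188)/(42 − 44) = -3, so qd = 320 − 3p.
Supply slope: (229 − 193)/(49 − 40) = 4, so qs = 4p + 33.
Without the tax, 320 − 3p = 4p + 33 gives 7p = 287, so p* = €41 and q* = 197.
With the tax collected from producers, supply shifts: qs = 4(p − 7) + 33.
New equilibrium: consumers pay €45, producers receive €38, q = 185. (Wedge: pb − ps = 7.)
Burden on consumers: €4; on producers: €3. (They sum to €7.)
The less price-elastic side of the market bears the larger share of a per-unit tax.

Consumers bear €4 per dose; producers bear €3 per dose.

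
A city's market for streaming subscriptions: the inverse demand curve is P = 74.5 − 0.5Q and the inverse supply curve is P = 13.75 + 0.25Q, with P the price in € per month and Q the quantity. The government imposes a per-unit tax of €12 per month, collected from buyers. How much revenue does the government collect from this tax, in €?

Rewrite in direct form: Qd = 149 − 2P and Qs = 4P − 55.
Before the tax: set 149 − 2P = 4P − 55 → P* = €34, Q* = 81.
With the tax collected from buyers, demand (in seller-price terms) shifts: Qd = 149 − 2(P + 12).
New equilibrium: buyers pay €42, suppliers receive €30, Q = 65. (Wedge: Pb − Ps = 12.)
Revenue = t · Q = 12 · 65 = €780.

Tax revenue = €780.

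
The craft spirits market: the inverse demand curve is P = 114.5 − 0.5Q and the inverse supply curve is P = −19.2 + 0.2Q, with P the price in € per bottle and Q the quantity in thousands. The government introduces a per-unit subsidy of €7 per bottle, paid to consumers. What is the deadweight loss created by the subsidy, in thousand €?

Inverting to Q(P) form: Qd = 229 − 2P; Qs = 5P + 96.
Before the subsidy: set 229 − 2P = 5P + 96 → P* = €19, Q* = 191.
With a per-unit subsidy paid to consumers, each effectively pays P − 7, so demand becomes Qd = 229 − 2(P − 7).
Solving gives Q = 201 with consumers paying €14 and producers receiving €21 (the €7 wedge).
Quantity rises by |ΔQ| = |191 − 201| = 10.
DWL = ½ · t · |ΔQ| = ½ · 7 · 10 = €35.

Deadweight loss = €35 thousand.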